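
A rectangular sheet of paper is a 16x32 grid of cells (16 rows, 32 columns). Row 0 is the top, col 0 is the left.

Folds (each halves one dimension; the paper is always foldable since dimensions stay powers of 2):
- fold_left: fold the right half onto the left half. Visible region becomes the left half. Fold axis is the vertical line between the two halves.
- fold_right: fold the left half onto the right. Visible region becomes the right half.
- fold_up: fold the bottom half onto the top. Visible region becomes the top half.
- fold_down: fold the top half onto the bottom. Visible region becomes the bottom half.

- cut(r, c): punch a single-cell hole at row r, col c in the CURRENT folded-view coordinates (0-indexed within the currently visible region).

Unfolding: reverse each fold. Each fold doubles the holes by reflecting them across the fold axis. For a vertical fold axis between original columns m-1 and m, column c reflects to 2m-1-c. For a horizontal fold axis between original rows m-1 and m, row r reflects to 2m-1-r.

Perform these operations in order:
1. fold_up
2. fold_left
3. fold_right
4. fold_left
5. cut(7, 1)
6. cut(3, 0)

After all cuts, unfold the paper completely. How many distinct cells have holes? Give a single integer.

Answer: 32

Derivation:
Op 1 fold_up: fold axis h@8; visible region now rows[0,8) x cols[0,32) = 8x32
Op 2 fold_left: fold axis v@16; visible region now rows[0,8) x cols[0,16) = 8x16
Op 3 fold_right: fold axis v@8; visible region now rows[0,8) x cols[8,16) = 8x8
Op 4 fold_left: fold axis v@12; visible region now rows[0,8) x cols[8,12) = 8x4
Op 5 cut(7, 1): punch at orig (7,9); cuts so far [(7, 9)]; region rows[0,8) x cols[8,12) = 8x4
Op 6 cut(3, 0): punch at orig (3,8); cuts so far [(3, 8), (7, 9)]; region rows[0,8) x cols[8,12) = 8x4
Unfold 1 (reflect across v@12): 4 holes -> [(3, 8), (3, 15), (7, 9), (7, 14)]
Unfold 2 (reflect across v@8): 8 holes -> [(3, 0), (3, 7), (3, 8), (3, 15), (7, 1), (7, 6), (7, 9), (7, 14)]
Unfold 3 (reflect across v@16): 16 holes -> [(3, 0), (3, 7), (3, 8), (3, 15), (3, 16), (3, 23), (3, 24), (3, 31), (7, 1), (7, 6), (7, 9), (7, 14), (7, 17), (7, 22), (7, 25), (7, 30)]
Unfold 4 (reflect across h@8): 32 holes -> [(3, 0), (3, 7), (3, 8), (3, 15), (3, 16), (3, 23), (3, 24), (3, 31), (7, 1), (7, 6), (7, 9), (7, 14), (7, 17), (7, 22), (7, 25), (7, 30), (8, 1), (8, 6), (8, 9), (8, 14), (8, 17), (8, 22), (8, 25), (8, 30), (12, 0), (12, 7), (12, 8), (12, 15), (12, 16), (12, 23), (12, 24), (12, 31)]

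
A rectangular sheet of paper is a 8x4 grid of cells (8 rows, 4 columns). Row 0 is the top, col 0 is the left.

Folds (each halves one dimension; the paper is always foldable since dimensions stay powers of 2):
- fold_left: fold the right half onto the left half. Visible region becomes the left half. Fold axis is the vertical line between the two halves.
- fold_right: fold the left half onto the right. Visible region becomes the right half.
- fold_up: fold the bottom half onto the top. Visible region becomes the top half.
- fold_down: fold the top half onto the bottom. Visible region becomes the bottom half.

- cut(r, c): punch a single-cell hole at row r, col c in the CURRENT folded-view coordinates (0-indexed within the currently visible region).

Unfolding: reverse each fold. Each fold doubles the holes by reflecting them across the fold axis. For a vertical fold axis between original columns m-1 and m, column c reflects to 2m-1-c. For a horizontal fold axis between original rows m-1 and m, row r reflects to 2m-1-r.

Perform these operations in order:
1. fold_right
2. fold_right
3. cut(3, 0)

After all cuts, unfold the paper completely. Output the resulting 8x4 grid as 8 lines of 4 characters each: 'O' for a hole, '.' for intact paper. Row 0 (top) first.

Answer: ....
....
....
OOOO
....
....
....
....

Derivation:
Op 1 fold_right: fold axis v@2; visible region now rows[0,8) x cols[2,4) = 8x2
Op 2 fold_right: fold axis v@3; visible region now rows[0,8) x cols[3,4) = 8x1
Op 3 cut(3, 0): punch at orig (3,3); cuts so far [(3, 3)]; region rows[0,8) x cols[3,4) = 8x1
Unfold 1 (reflect across v@3): 2 holes -> [(3, 2), (3, 3)]
Unfold 2 (reflect across v@2): 4 holes -> [(3, 0), (3, 1), (3, 2), (3, 3)]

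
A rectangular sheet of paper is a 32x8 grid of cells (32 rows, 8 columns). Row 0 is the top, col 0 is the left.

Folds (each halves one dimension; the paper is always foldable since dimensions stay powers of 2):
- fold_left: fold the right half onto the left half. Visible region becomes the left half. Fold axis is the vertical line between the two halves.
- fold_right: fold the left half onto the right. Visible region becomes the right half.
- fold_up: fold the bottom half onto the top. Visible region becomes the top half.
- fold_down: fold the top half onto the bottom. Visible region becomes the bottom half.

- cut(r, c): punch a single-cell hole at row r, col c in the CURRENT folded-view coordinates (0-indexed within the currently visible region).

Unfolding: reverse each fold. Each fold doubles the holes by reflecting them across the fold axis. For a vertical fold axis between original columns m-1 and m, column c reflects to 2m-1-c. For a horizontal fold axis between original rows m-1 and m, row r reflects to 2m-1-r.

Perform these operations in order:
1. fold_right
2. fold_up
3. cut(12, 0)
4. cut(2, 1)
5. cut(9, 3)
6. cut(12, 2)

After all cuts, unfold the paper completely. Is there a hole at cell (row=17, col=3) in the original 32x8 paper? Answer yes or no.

Op 1 fold_right: fold axis v@4; visible region now rows[0,32) x cols[4,8) = 32x4
Op 2 fold_up: fold axis h@16; visible region now rows[0,16) x cols[4,8) = 16x4
Op 3 cut(12, 0): punch at orig (12,4); cuts so far [(12, 4)]; region rows[0,16) x cols[4,8) = 16x4
Op 4 cut(2, 1): punch at orig (2,5); cuts so far [(2, 5), (12, 4)]; region rows[0,16) x cols[4,8) = 16x4
Op 5 cut(9, 3): punch at orig (9,7); cuts so far [(2, 5), (9, 7), (12, 4)]; region rows[0,16) x cols[4,8) = 16x4
Op 6 cut(12, 2): punch at orig (12,6); cuts so far [(2, 5), (9, 7), (12, 4), (12, 6)]; region rows[0,16) x cols[4,8) = 16x4
Unfold 1 (reflect across h@16): 8 holes -> [(2, 5), (9, 7), (12, 4), (12, 6), (19, 4), (19, 6), (22, 7), (29, 5)]
Unfold 2 (reflect across v@4): 16 holes -> [(2, 2), (2, 5), (9, 0), (9, 7), (12, 1), (12, 3), (12, 4), (12, 6), (19, 1), (19, 3), (19, 4), (19, 6), (22, 0), (22, 7), (29, 2), (29, 5)]
Holes: [(2, 2), (2, 5), (9, 0), (9, 7), (12, 1), (12, 3), (12, 4), (12, 6), (19, 1), (19, 3), (19, 4), (19, 6), (22, 0), (22, 7), (29, 2), (29, 5)]

Answer: no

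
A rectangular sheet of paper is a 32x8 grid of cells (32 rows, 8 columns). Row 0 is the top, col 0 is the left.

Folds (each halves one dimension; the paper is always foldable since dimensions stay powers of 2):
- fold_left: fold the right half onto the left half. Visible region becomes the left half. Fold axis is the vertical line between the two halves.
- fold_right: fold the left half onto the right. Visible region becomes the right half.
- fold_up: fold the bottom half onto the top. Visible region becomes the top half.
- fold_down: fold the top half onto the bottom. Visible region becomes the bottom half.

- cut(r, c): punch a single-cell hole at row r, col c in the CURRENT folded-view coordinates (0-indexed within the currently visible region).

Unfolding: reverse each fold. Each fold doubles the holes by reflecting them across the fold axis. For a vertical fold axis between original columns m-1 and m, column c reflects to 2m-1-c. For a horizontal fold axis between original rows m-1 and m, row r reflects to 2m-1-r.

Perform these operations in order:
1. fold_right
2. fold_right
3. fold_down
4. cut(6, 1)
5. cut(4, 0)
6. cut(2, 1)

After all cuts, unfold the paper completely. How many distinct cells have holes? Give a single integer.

Answer: 24

Derivation:
Op 1 fold_right: fold axis v@4; visible region now rows[0,32) x cols[4,8) = 32x4
Op 2 fold_right: fold axis v@6; visible region now rows[0,32) x cols[6,8) = 32x2
Op 3 fold_down: fold axis h@16; visible region now rows[16,32) x cols[6,8) = 16x2
Op 4 cut(6, 1): punch at orig (22,7); cuts so far [(22, 7)]; region rows[16,32) x cols[6,8) = 16x2
Op 5 cut(4, 0): punch at orig (20,6); cuts so far [(20, 6), (22, 7)]; region rows[16,32) x cols[6,8) = 16x2
Op 6 cut(2, 1): punch at orig (18,7); cuts so far [(18, 7), (20, 6), (22, 7)]; region rows[16,32) x cols[6,8) = 16x2
Unfold 1 (reflect across h@16): 6 holes -> [(9, 7), (11, 6), (13, 7), (18, 7), (20, 6), (22, 7)]
Unfold 2 (reflect across v@6): 12 holes -> [(9, 4), (9, 7), (11, 5), (11, 6), (13, 4), (13, 7), (18, 4), (18, 7), (20, 5), (20, 6), (22, 4), (22, 7)]
Unfold 3 (reflect across v@4): 24 holes -> [(9, 0), (9, 3), (9, 4), (9, 7), (11, 1), (11, 2), (11, 5), (11, 6), (13, 0), (13, 3), (13, 4), (13, 7), (18, 0), (18, 3), (18, 4), (18, 7), (20, 1), (20, 2), (20, 5), (20, 6), (22, 0), (22, 3), (22, 4), (22, 7)]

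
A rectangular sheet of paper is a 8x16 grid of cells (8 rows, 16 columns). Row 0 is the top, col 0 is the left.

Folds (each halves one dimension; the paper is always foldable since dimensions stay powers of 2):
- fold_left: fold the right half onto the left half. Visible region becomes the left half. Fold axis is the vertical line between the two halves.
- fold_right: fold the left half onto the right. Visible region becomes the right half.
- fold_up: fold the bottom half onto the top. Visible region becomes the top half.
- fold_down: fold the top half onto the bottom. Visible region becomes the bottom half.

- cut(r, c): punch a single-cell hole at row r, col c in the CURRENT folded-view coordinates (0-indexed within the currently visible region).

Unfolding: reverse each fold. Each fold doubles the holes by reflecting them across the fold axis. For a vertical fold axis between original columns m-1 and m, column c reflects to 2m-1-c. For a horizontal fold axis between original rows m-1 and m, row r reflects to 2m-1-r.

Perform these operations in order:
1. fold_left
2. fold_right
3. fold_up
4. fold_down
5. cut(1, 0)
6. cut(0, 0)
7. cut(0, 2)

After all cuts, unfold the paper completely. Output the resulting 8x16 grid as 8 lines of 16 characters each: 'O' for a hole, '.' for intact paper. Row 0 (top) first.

Op 1 fold_left: fold axis v@8; visible region now rows[0,8) x cols[0,8) = 8x8
Op 2 fold_right: fold axis v@4; visible region now rows[0,8) x cols[4,8) = 8x4
Op 3 fold_up: fold axis h@4; visible region now rows[0,4) x cols[4,8) = 4x4
Op 4 fold_down: fold axis h@2; visible region now rows[2,4) x cols[4,8) = 2x4
Op 5 cut(1, 0): punch at orig (3,4); cuts so far [(3, 4)]; region rows[2,4) x cols[4,8) = 2x4
Op 6 cut(0, 0): punch at orig (2,4); cuts so far [(2, 4), (3, 4)]; region rows[2,4) x cols[4,8) = 2x4
Op 7 cut(0, 2): punch at orig (2,6); cuts so far [(2, 4), (2, 6), (3, 4)]; region rows[2,4) x cols[4,8) = 2x4
Unfold 1 (reflect across h@2): 6 holes -> [(0, 4), (1, 4), (1, 6), (2, 4), (2, 6), (3, 4)]
Unfold 2 (reflect across h@4): 12 holes -> [(0, 4), (1, 4), (1, 6), (2, 4), (2, 6), (3, 4), (4, 4), (5, 4), (5, 6), (6, 4), (6, 6), (7, 4)]
Unfold 3 (reflect across v@4): 24 holes -> [(0, 3), (0, 4), (1, 1), (1, 3), (1, 4), (1, 6), (2, 1), (2, 3), (2, 4), (2, 6), (3, 3), (3, 4), (4, 3), (4, 4), (5, 1), (5, 3), (5, 4), (5, 6), (6, 1), (6, 3), (6, 4), (6, 6), (7, 3), (7, 4)]
Unfold 4 (reflect across v@8): 48 holes -> [(0, 3), (0, 4), (0, 11), (0, 12), (1, 1), (1, 3), (1, 4), (1, 6), (1, 9), (1, 11), (1, 12), (1, 14), (2, 1), (2, 3), (2, 4), (2, 6), (2, 9), (2, 11), (2, 12), (2, 14), (3, 3), (3, 4), (3, 11), (3, 12), (4, 3), (4, 4), (4, 11), (4, 12), (5, 1), (5, 3), (5, 4), (5, 6), (5, 9), (5, 11), (5, 12), (5, 14), (6, 1), (6, 3), (6, 4), (6, 6), (6, 9), (6, 11), (6, 12), (6, 14), (7, 3), (7, 4), (7, 11), (7, 12)]

Answer: ...OO......OO...
.O.OO.O..O.OO.O.
.O.OO.O..O.OO.O.
...OO......OO...
...OO......OO...
.O.OO.O..O.OO.O.
.O.OO.O..O.OO.O.
...OO......OO...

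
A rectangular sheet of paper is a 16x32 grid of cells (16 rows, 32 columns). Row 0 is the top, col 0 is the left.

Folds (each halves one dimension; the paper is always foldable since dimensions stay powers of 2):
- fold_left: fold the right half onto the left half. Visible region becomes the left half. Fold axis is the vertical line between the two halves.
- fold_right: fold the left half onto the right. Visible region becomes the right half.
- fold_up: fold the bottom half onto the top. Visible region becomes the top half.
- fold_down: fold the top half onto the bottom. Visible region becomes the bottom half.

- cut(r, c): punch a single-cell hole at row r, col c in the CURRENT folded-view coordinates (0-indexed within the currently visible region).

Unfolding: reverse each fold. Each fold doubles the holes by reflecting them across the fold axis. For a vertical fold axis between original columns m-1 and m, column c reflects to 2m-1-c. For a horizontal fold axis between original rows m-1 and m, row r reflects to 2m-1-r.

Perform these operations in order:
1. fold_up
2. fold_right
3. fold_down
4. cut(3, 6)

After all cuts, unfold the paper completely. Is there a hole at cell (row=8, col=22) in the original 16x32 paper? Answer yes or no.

Op 1 fold_up: fold axis h@8; visible region now rows[0,8) x cols[0,32) = 8x32
Op 2 fold_right: fold axis v@16; visible region now rows[0,8) x cols[16,32) = 8x16
Op 3 fold_down: fold axis h@4; visible region now rows[4,8) x cols[16,32) = 4x16
Op 4 cut(3, 6): punch at orig (7,22); cuts so far [(7, 22)]; region rows[4,8) x cols[16,32) = 4x16
Unfold 1 (reflect across h@4): 2 holes -> [(0, 22), (7, 22)]
Unfold 2 (reflect across v@16): 4 holes -> [(0, 9), (0, 22), (7, 9), (7, 22)]
Unfold 3 (reflect across h@8): 8 holes -> [(0, 9), (0, 22), (7, 9), (7, 22), (8, 9), (8, 22), (15, 9), (15, 22)]
Holes: [(0, 9), (0, 22), (7, 9), (7, 22), (8, 9), (8, 22), (15, 9), (15, 22)]

Answer: yes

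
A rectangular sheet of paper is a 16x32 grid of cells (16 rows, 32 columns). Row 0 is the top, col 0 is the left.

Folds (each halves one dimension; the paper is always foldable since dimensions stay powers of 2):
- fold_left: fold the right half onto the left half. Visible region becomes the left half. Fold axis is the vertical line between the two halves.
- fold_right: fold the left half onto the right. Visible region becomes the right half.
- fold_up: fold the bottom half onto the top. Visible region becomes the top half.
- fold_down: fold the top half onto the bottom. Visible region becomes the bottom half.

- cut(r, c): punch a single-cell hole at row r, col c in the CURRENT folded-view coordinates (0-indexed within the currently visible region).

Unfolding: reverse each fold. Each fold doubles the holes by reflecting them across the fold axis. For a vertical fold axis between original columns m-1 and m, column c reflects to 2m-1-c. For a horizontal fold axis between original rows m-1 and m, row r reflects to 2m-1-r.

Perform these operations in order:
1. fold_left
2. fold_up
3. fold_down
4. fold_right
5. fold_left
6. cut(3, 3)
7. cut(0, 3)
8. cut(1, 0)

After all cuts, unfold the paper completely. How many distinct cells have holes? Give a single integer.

Answer: 96

Derivation:
Op 1 fold_left: fold axis v@16; visible region now rows[0,16) x cols[0,16) = 16x16
Op 2 fold_up: fold axis h@8; visible region now rows[0,8) x cols[0,16) = 8x16
Op 3 fold_down: fold axis h@4; visible region now rows[4,8) x cols[0,16) = 4x16
Op 4 fold_right: fold axis v@8; visible region now rows[4,8) x cols[8,16) = 4x8
Op 5 fold_left: fold axis v@12; visible region now rows[4,8) x cols[8,12) = 4x4
Op 6 cut(3, 3): punch at orig (7,11); cuts so far [(7, 11)]; region rows[4,8) x cols[8,12) = 4x4
Op 7 cut(0, 3): punch at orig (4,11); cuts so far [(4, 11), (7, 11)]; region rows[4,8) x cols[8,12) = 4x4
Op 8 cut(1, 0): punch at orig (5,8); cuts so far [(4, 11), (5, 8), (7, 11)]; region rows[4,8) x cols[8,12) = 4x4
Unfold 1 (reflect across v@12): 6 holes -> [(4, 11), (4, 12), (5, 8), (5, 15), (7, 11), (7, 12)]
Unfold 2 (reflect across v@8): 12 holes -> [(4, 3), (4, 4), (4, 11), (4, 12), (5, 0), (5, 7), (5, 8), (5, 15), (7, 3), (7, 4), (7, 11), (7, 12)]
Unfold 3 (reflect across h@4): 24 holes -> [(0, 3), (0, 4), (0, 11), (0, 12), (2, 0), (2, 7), (2, 8), (2, 15), (3, 3), (3, 4), (3, 11), (3, 12), (4, 3), (4, 4), (4, 11), (4, 12), (5, 0), (5, 7), (5, 8), (5, 15), (7, 3), (7, 4), (7, 11), (7, 12)]
Unfold 4 (reflect across h@8): 48 holes -> [(0, 3), (0, 4), (0, 11), (0, 12), (2, 0), (2, 7), (2, 8), (2, 15), (3, 3), (3, 4), (3, 11), (3, 12), (4, 3), (4, 4), (4, 11), (4, 12), (5, 0), (5, 7), (5, 8), (5, 15), (7, 3), (7, 4), (7, 11), (7, 12), (8, 3), (8, 4), (8, 11), (8, 12), (10, 0), (10, 7), (10, 8), (10, 15), (11, 3), (11, 4), (11, 11), (11, 12), (12, 3), (12, 4), (12, 11), (12, 12), (13, 0), (13, 7), (13, 8), (13, 15), (15, 3), (15, 4), (15, 11), (15, 12)]
Unfold 5 (reflect across v@16): 96 holes -> [(0, 3), (0, 4), (0, 11), (0, 12), (0, 19), (0, 20), (0, 27), (0, 28), (2, 0), (2, 7), (2, 8), (2, 15), (2, 16), (2, 23), (2, 24), (2, 31), (3, 3), (3, 4), (3, 11), (3, 12), (3, 19), (3, 20), (3, 27), (3, 28), (4, 3), (4, 4), (4, 11), (4, 12), (4, 19), (4, 20), (4, 27), (4, 28), (5, 0), (5, 7), (5, 8), (5, 15), (5, 16), (5, 23), (5, 24), (5, 31), (7, 3), (7, 4), (7, 11), (7, 12), (7, 19), (7, 20), (7, 27), (7, 28), (8, 3), (8, 4), (8, 11), (8, 12), (8, 19), (8, 20), (8, 27), (8, 28), (10, 0), (10, 7), (10, 8), (10, 15), (10, 16), (10, 23), (10, 24), (10, 31), (11, 3), (11, 4), (11, 11), (11, 12), (11, 19), (11, 20), (11, 27), (11, 28), (12, 3), (12, 4), (12, 11), (12, 12), (12, 19), (12, 20), (12, 27), (12, 28), (13, 0), (13, 7), (13, 8), (13, 15), (13, 16), (13, 23), (13, 24), (13, 31), (15, 3), (15, 4), (15, 11), (15, 12), (15, 19), (15, 20), (15, 27), (15, 28)]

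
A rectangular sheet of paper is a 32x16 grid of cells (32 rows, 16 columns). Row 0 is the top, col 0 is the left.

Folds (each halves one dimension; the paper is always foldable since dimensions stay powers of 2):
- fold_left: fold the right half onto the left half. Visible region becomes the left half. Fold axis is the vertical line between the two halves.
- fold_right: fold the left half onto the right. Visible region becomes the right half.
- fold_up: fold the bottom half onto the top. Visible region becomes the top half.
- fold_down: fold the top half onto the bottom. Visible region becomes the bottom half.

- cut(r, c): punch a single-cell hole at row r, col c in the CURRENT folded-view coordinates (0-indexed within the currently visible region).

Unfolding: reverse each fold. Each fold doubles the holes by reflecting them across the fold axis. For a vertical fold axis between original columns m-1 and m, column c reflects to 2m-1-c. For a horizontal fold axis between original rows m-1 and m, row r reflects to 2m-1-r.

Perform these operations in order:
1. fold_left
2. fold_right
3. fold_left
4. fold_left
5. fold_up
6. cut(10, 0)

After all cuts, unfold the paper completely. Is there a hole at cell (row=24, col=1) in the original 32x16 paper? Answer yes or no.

Op 1 fold_left: fold axis v@8; visible region now rows[0,32) x cols[0,8) = 32x8
Op 2 fold_right: fold axis v@4; visible region now rows[0,32) x cols[4,8) = 32x4
Op 3 fold_left: fold axis v@6; visible region now rows[0,32) x cols[4,6) = 32x2
Op 4 fold_left: fold axis v@5; visible region now rows[0,32) x cols[4,5) = 32x1
Op 5 fold_up: fold axis h@16; visible region now rows[0,16) x cols[4,5) = 16x1
Op 6 cut(10, 0): punch at orig (10,4); cuts so far [(10, 4)]; region rows[0,16) x cols[4,5) = 16x1
Unfold 1 (reflect across h@16): 2 holes -> [(10, 4), (21, 4)]
Unfold 2 (reflect across v@5): 4 holes -> [(10, 4), (10, 5), (21, 4), (21, 5)]
Unfold 3 (reflect across v@6): 8 holes -> [(10, 4), (10, 5), (10, 6), (10, 7), (21, 4), (21, 5), (21, 6), (21, 7)]
Unfold 4 (reflect across v@4): 16 holes -> [(10, 0), (10, 1), (10, 2), (10, 3), (10, 4), (10, 5), (10, 6), (10, 7), (21, 0), (21, 1), (21, 2), (21, 3), (21, 4), (21, 5), (21, 6), (21, 7)]
Unfold 5 (reflect across v@8): 32 holes -> [(10, 0), (10, 1), (10, 2), (10, 3), (10, 4), (10, 5), (10, 6), (10, 7), (10, 8), (10, 9), (10, 10), (10, 11), (10, 12), (10, 13), (10, 14), (10, 15), (21, 0), (21, 1), (21, 2), (21, 3), (21, 4), (21, 5), (21, 6), (21, 7), (21, 8), (21, 9), (21, 10), (21, 11), (21, 12), (21, 13), (21, 14), (21, 15)]
Holes: [(10, 0), (10, 1), (10, 2), (10, 3), (10, 4), (10, 5), (10, 6), (10, 7), (10, 8), (10, 9), (10, 10), (10, 11), (10, 12), (10, 13), (10, 14), (10, 15), (21, 0), (21, 1), (21, 2), (21, 3), (21, 4), (21, 5), (21, 6), (21, 7), (21, 8), (21, 9), (21, 10), (21, 11), (21, 12), (21, 13), (21, 14), (21, 15)]

Answer: no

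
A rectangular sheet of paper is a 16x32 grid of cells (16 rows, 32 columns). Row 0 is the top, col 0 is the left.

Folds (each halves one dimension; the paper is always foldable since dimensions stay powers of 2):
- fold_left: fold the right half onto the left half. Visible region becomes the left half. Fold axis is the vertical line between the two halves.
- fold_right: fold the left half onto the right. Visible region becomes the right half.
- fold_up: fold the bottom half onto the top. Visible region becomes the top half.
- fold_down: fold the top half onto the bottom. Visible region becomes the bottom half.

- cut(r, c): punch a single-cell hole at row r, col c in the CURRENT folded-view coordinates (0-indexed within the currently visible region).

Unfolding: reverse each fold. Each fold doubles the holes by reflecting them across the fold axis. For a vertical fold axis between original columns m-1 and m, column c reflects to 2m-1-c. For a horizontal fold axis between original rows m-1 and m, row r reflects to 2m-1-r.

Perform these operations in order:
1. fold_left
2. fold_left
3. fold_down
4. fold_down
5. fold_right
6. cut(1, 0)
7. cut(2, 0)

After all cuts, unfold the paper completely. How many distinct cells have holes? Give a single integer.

Answer: 64

Derivation:
Op 1 fold_left: fold axis v@16; visible region now rows[0,16) x cols[0,16) = 16x16
Op 2 fold_left: fold axis v@8; visible region now rows[0,16) x cols[0,8) = 16x8
Op 3 fold_down: fold axis h@8; visible region now rows[8,16) x cols[0,8) = 8x8
Op 4 fold_down: fold axis h@12; visible region now rows[12,16) x cols[0,8) = 4x8
Op 5 fold_right: fold axis v@4; visible region now rows[12,16) x cols[4,8) = 4x4
Op 6 cut(1, 0): punch at orig (13,4); cuts so far [(13, 4)]; region rows[12,16) x cols[4,8) = 4x4
Op 7 cut(2, 0): punch at orig (14,4); cuts so far [(13, 4), (14, 4)]; region rows[12,16) x cols[4,8) = 4x4
Unfold 1 (reflect across v@4): 4 holes -> [(13, 3), (13, 4), (14, 3), (14, 4)]
Unfold 2 (reflect across h@12): 8 holes -> [(9, 3), (9, 4), (10, 3), (10, 4), (13, 3), (13, 4), (14, 3), (14, 4)]
Unfold 3 (reflect across h@8): 16 holes -> [(1, 3), (1, 4), (2, 3), (2, 4), (5, 3), (5, 4), (6, 3), (6, 4), (9, 3), (9, 4), (10, 3), (10, 4), (13, 3), (13, 4), (14, 3), (14, 4)]
Unfold 4 (reflect across v@8): 32 holes -> [(1, 3), (1, 4), (1, 11), (1, 12), (2, 3), (2, 4), (2, 11), (2, 12), (5, 3), (5, 4), (5, 11), (5, 12), (6, 3), (6, 4), (6, 11), (6, 12), (9, 3), (9, 4), (9, 11), (9, 12), (10, 3), (10, 4), (10, 11), (10, 12), (13, 3), (13, 4), (13, 11), (13, 12), (14, 3), (14, 4), (14, 11), (14, 12)]
Unfold 5 (reflect across v@16): 64 holes -> [(1, 3), (1, 4), (1, 11), (1, 12), (1, 19), (1, 20), (1, 27), (1, 28), (2, 3), (2, 4), (2, 11), (2, 12), (2, 19), (2, 20), (2, 27), (2, 28), (5, 3), (5, 4), (5, 11), (5, 12), (5, 19), (5, 20), (5, 27), (5, 28), (6, 3), (6, 4), (6, 11), (6, 12), (6, 19), (6, 20), (6, 27), (6, 28), (9, 3), (9, 4), (9, 11), (9, 12), (9, 19), (9, 20), (9, 27), (9, 28), (10, 3), (10, 4), (10, 11), (10, 12), (10, 19), (10, 20), (10, 27), (10, 28), (13, 3), (13, 4), (13, 11), (13, 12), (13, 19), (13, 20), (13, 27), (13, 28), (14, 3), (14, 4), (14, 11), (14, 12), (14, 19), (14, 20), (14, 27), (14, 28)]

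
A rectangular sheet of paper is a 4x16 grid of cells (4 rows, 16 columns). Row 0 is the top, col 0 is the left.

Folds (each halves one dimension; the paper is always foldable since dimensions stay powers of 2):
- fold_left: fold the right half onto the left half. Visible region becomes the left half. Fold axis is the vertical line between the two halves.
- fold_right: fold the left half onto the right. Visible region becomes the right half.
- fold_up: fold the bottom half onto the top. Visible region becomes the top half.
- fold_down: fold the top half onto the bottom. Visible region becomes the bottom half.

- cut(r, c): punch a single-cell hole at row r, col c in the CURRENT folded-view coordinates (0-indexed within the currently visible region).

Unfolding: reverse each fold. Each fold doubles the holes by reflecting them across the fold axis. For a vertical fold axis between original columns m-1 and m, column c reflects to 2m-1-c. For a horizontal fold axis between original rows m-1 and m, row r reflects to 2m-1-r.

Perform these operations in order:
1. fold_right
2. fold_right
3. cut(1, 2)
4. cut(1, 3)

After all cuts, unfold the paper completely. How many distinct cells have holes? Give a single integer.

Answer: 8

Derivation:
Op 1 fold_right: fold axis v@8; visible region now rows[0,4) x cols[8,16) = 4x8
Op 2 fold_right: fold axis v@12; visible region now rows[0,4) x cols[12,16) = 4x4
Op 3 cut(1, 2): punch at orig (1,14); cuts so far [(1, 14)]; region rows[0,4) x cols[12,16) = 4x4
Op 4 cut(1, 3): punch at orig (1,15); cuts so far [(1, 14), (1, 15)]; region rows[0,4) x cols[12,16) = 4x4
Unfold 1 (reflect across v@12): 4 holes -> [(1, 8), (1, 9), (1, 14), (1, 15)]
Unfold 2 (reflect across v@8): 8 holes -> [(1, 0), (1, 1), (1, 6), (1, 7), (1, 8), (1, 9), (1, 14), (1, 15)]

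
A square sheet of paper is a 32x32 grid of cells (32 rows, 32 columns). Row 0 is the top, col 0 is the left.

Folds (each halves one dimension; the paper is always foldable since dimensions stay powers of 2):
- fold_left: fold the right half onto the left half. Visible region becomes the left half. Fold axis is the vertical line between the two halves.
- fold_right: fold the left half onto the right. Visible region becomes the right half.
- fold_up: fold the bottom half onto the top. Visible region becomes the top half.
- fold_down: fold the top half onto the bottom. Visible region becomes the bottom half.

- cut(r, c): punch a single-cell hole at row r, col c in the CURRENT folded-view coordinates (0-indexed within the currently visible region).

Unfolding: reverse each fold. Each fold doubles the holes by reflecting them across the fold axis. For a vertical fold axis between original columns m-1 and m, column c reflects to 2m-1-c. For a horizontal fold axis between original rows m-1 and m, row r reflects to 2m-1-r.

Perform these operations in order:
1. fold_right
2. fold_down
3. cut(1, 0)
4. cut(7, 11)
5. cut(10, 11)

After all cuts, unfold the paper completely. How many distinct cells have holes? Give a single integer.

Answer: 12

Derivation:
Op 1 fold_right: fold axis v@16; visible region now rows[0,32) x cols[16,32) = 32x16
Op 2 fold_down: fold axis h@16; visible region now rows[16,32) x cols[16,32) = 16x16
Op 3 cut(1, 0): punch at orig (17,16); cuts so far [(17, 16)]; region rows[16,32) x cols[16,32) = 16x16
Op 4 cut(7, 11): punch at orig (23,27); cuts so far [(17, 16), (23, 27)]; region rows[16,32) x cols[16,32) = 16x16
Op 5 cut(10, 11): punch at orig (26,27); cuts so far [(17, 16), (23, 27), (26, 27)]; region rows[16,32) x cols[16,32) = 16x16
Unfold 1 (reflect across h@16): 6 holes -> [(5, 27), (8, 27), (14, 16), (17, 16), (23, 27), (26, 27)]
Unfold 2 (reflect across v@16): 12 holes -> [(5, 4), (5, 27), (8, 4), (8, 27), (14, 15), (14, 16), (17, 15), (17, 16), (23, 4), (23, 27), (26, 4), (26, 27)]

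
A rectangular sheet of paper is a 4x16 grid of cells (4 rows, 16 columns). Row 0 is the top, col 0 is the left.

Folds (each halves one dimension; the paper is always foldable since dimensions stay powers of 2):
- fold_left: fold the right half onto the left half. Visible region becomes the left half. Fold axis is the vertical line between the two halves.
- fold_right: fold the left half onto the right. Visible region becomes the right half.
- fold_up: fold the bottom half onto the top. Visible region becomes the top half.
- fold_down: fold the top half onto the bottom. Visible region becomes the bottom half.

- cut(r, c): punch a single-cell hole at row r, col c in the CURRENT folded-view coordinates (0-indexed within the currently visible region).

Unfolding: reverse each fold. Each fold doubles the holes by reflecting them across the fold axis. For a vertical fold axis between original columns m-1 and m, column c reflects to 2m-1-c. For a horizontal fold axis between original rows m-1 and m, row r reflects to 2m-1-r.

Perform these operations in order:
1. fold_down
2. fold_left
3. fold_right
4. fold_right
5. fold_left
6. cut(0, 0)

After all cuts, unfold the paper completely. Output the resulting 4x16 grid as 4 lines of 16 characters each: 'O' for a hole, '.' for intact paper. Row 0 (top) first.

Op 1 fold_down: fold axis h@2; visible region now rows[2,4) x cols[0,16) = 2x16
Op 2 fold_left: fold axis v@8; visible region now rows[2,4) x cols[0,8) = 2x8
Op 3 fold_right: fold axis v@4; visible region now rows[2,4) x cols[4,8) = 2x4
Op 4 fold_right: fold axis v@6; visible region now rows[2,4) x cols[6,8) = 2x2
Op 5 fold_left: fold axis v@7; visible region now rows[2,4) x cols[6,7) = 2x1
Op 6 cut(0, 0): punch at orig (2,6); cuts so far [(2, 6)]; region rows[2,4) x cols[6,7) = 2x1
Unfold 1 (reflect across v@7): 2 holes -> [(2, 6), (2, 7)]
Unfold 2 (reflect across v@6): 4 holes -> [(2, 4), (2, 5), (2, 6), (2, 7)]
Unfold 3 (reflect across v@4): 8 holes -> [(2, 0), (2, 1), (2, 2), (2, 3), (2, 4), (2, 5), (2, 6), (2, 7)]
Unfold 4 (reflect across v@8): 16 holes -> [(2, 0), (2, 1), (2, 2), (2, 3), (2, 4), (2, 5), (2, 6), (2, 7), (2, 8), (2, 9), (2, 10), (2, 11), (2, 12), (2, 13), (2, 14), (2, 15)]
Unfold 5 (reflect across h@2): 32 holes -> [(1, 0), (1, 1), (1, 2), (1, 3), (1, 4), (1, 5), (1, 6), (1, 7), (1, 8), (1, 9), (1, 10), (1, 11), (1, 12), (1, 13), (1, 14), (1, 15), (2, 0), (2, 1), (2, 2), (2, 3), (2, 4), (2, 5), (2, 6), (2, 7), (2, 8), (2, 9), (2, 10), (2, 11), (2, 12), (2, 13), (2, 14), (2, 15)]

Answer: ................
OOOOOOOOOOOOOOOO
OOOOOOOOOOOOOOOO
................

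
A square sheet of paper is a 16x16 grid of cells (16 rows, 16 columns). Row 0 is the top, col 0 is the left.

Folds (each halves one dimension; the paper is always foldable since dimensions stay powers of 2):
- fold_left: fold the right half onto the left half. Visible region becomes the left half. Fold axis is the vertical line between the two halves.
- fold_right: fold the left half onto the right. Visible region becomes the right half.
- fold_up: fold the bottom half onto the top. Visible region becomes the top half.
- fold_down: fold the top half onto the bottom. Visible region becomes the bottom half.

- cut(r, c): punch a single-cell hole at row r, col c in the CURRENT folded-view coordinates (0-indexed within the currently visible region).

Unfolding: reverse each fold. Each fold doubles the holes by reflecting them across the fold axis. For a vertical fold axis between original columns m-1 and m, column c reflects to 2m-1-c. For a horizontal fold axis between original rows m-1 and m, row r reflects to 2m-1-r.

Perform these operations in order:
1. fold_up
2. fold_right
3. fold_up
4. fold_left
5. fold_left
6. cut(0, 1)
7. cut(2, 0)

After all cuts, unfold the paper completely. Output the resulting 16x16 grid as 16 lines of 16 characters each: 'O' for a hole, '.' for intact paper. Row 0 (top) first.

Op 1 fold_up: fold axis h@8; visible region now rows[0,8) x cols[0,16) = 8x16
Op 2 fold_right: fold axis v@8; visible region now rows[0,8) x cols[8,16) = 8x8
Op 3 fold_up: fold axis h@4; visible region now rows[0,4) x cols[8,16) = 4x8
Op 4 fold_left: fold axis v@12; visible region now rows[0,4) x cols[8,12) = 4x4
Op 5 fold_left: fold axis v@10; visible region now rows[0,4) x cols[8,10) = 4x2
Op 6 cut(0, 1): punch at orig (0,9); cuts so far [(0, 9)]; region rows[0,4) x cols[8,10) = 4x2
Op 7 cut(2, 0): punch at orig (2,8); cuts so far [(0, 9), (2, 8)]; region rows[0,4) x cols[8,10) = 4x2
Unfold 1 (reflect across v@10): 4 holes -> [(0, 9), (0, 10), (2, 8), (2, 11)]
Unfold 2 (reflect across v@12): 8 holes -> [(0, 9), (0, 10), (0, 13), (0, 14), (2, 8), (2, 11), (2, 12), (2, 15)]
Unfold 3 (reflect across h@4): 16 holes -> [(0, 9), (0, 10), (0, 13), (0, 14), (2, 8), (2, 11), (2, 12), (2, 15), (5, 8), (5, 11), (5, 12), (5, 15), (7, 9), (7, 10), (7, 13), (7, 14)]
Unfold 4 (reflect across v@8): 32 holes -> [(0, 1), (0, 2), (0, 5), (0, 6), (0, 9), (0, 10), (0, 13), (0, 14), (2, 0), (2, 3), (2, 4), (2, 7), (2, 8), (2, 11), (2, 12), (2, 15), (5, 0), (5, 3), (5, 4), (5, 7), (5, 8), (5, 11), (5, 12), (5, 15), (7, 1), (7, 2), (7, 5), (7, 6), (7, 9), (7, 10), (7, 13), (7, 14)]
Unfold 5 (reflect across h@8): 64 holes -> [(0, 1), (0, 2), (0, 5), (0, 6), (0, 9), (0, 10), (0, 13), (0, 14), (2, 0), (2, 3), (2, 4), (2, 7), (2, 8), (2, 11), (2, 12), (2, 15), (5, 0), (5, 3), (5, 4), (5, 7), (5, 8), (5, 11), (5, 12), (5, 15), (7, 1), (7, 2), (7, 5), (7, 6), (7, 9), (7, 10), (7, 13), (7, 14), (8, 1), (8, 2), (8, 5), (8, 6), (8, 9), (8, 10), (8, 13), (8, 14), (10, 0), (10, 3), (10, 4), (10, 7), (10, 8), (10, 11), (10, 12), (10, 15), (13, 0), (13, 3), (13, 4), (13, 7), (13, 8), (13, 11), (13, 12), (13, 15), (15, 1), (15, 2), (15, 5), (15, 6), (15, 9), (15, 10), (15, 13), (15, 14)]

Answer: .OO..OO..OO..OO.
................
O..OO..OO..OO..O
................
................
O..OO..OO..OO..O
................
.OO..OO..OO..OO.
.OO..OO..OO..OO.
................
O..OO..OO..OO..O
................
................
O..OO..OO..OO..O
................
.OO..OO..OO..OO.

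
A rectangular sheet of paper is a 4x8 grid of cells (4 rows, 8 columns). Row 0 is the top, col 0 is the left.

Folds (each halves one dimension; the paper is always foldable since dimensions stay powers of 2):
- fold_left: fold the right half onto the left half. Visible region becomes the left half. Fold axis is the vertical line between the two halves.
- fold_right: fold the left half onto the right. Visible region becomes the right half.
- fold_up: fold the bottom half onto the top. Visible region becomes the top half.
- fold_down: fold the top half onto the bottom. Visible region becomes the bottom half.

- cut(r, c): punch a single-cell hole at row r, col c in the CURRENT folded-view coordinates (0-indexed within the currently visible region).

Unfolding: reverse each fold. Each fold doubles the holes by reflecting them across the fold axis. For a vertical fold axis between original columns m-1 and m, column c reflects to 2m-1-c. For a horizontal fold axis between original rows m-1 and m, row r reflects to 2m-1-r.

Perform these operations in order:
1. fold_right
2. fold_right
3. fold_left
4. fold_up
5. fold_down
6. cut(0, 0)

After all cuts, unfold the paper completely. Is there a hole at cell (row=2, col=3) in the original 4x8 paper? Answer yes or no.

Op 1 fold_right: fold axis v@4; visible region now rows[0,4) x cols[4,8) = 4x4
Op 2 fold_right: fold axis v@6; visible region now rows[0,4) x cols[6,8) = 4x2
Op 3 fold_left: fold axis v@7; visible region now rows[0,4) x cols[6,7) = 4x1
Op 4 fold_up: fold axis h@2; visible region now rows[0,2) x cols[6,7) = 2x1
Op 5 fold_down: fold axis h@1; visible region now rows[1,2) x cols[6,7) = 1x1
Op 6 cut(0, 0): punch at orig (1,6); cuts so far [(1, 6)]; region rows[1,2) x cols[6,7) = 1x1
Unfold 1 (reflect across h@1): 2 holes -> [(0, 6), (1, 6)]
Unfold 2 (reflect across h@2): 4 holes -> [(0, 6), (1, 6), (2, 6), (3, 6)]
Unfold 3 (reflect across v@7): 8 holes -> [(0, 6), (0, 7), (1, 6), (1, 7), (2, 6), (2, 7), (3, 6), (3, 7)]
Unfold 4 (reflect across v@6): 16 holes -> [(0, 4), (0, 5), (0, 6), (0, 7), (1, 4), (1, 5), (1, 6), (1, 7), (2, 4), (2, 5), (2, 6), (2, 7), (3, 4), (3, 5), (3, 6), (3, 7)]
Unfold 5 (reflect across v@4): 32 holes -> [(0, 0), (0, 1), (0, 2), (0, 3), (0, 4), (0, 5), (0, 6), (0, 7), (1, 0), (1, 1), (1, 2), (1, 3), (1, 4), (1, 5), (1, 6), (1, 7), (2, 0), (2, 1), (2, 2), (2, 3), (2, 4), (2, 5), (2, 6), (2, 7), (3, 0), (3, 1), (3, 2), (3, 3), (3, 4), (3, 5), (3, 6), (3, 7)]
Holes: [(0, 0), (0, 1), (0, 2), (0, 3), (0, 4), (0, 5), (0, 6), (0, 7), (1, 0), (1, 1), (1, 2), (1, 3), (1, 4), (1, 5), (1, 6), (1, 7), (2, 0), (2, 1), (2, 2), (2, 3), (2, 4), (2, 5), (2, 6), (2, 7), (3, 0), (3, 1), (3, 2), (3, 3), (3, 4), (3, 5), (3, 6), (3, 7)]

Answer: yes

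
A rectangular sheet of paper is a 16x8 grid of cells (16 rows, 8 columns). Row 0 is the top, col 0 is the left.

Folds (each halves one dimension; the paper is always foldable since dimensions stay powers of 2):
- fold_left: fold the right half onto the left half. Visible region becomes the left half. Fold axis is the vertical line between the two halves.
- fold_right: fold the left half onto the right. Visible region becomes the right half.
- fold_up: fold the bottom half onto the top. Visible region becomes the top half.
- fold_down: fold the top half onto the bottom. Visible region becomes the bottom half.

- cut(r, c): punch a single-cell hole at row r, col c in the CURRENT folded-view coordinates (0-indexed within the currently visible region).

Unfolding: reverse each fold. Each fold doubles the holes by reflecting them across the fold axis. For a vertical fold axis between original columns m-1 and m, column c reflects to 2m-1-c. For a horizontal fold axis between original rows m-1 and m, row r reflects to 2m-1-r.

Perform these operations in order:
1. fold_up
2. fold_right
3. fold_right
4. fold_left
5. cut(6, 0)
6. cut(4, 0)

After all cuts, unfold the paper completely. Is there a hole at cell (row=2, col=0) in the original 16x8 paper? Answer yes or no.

Answer: no

Derivation:
Op 1 fold_up: fold axis h@8; visible region now rows[0,8) x cols[0,8) = 8x8
Op 2 fold_right: fold axis v@4; visible region now rows[0,8) x cols[4,8) = 8x4
Op 3 fold_right: fold axis v@6; visible region now rows[0,8) x cols[6,8) = 8x2
Op 4 fold_left: fold axis v@7; visible region now rows[0,8) x cols[6,7) = 8x1
Op 5 cut(6, 0): punch at orig (6,6); cuts so far [(6, 6)]; region rows[0,8) x cols[6,7) = 8x1
Op 6 cut(4, 0): punch at orig (4,6); cuts so far [(4, 6), (6, 6)]; region rows[0,8) x cols[6,7) = 8x1
Unfold 1 (reflect across v@7): 4 holes -> [(4, 6), (4, 7), (6, 6), (6, 7)]
Unfold 2 (reflect across v@6): 8 holes -> [(4, 4), (4, 5), (4, 6), (4, 7), (6, 4), (6, 5), (6, 6), (6, 7)]
Unfold 3 (reflect across v@4): 16 holes -> [(4, 0), (4, 1), (4, 2), (4, 3), (4, 4), (4, 5), (4, 6), (4, 7), (6, 0), (6, 1), (6, 2), (6, 3), (6, 4), (6, 5), (6, 6), (6, 7)]
Unfold 4 (reflect across h@8): 32 holes -> [(4, 0), (4, 1), (4, 2), (4, 3), (4, 4), (4, 5), (4, 6), (4, 7), (6, 0), (6, 1), (6, 2), (6, 3), (6, 4), (6, 5), (6, 6), (6, 7), (9, 0), (9, 1), (9, 2), (9, 3), (9, 4), (9, 5), (9, 6), (9, 7), (11, 0), (11, 1), (11, 2), (11, 3), (11, 4), (11, 5), (11, 6), (11, 7)]
Holes: [(4, 0), (4, 1), (4, 2), (4, 3), (4, 4), (4, 5), (4, 6), (4, 7), (6, 0), (6, 1), (6, 2), (6, 3), (6, 4), (6, 5), (6, 6), (6, 7), (9, 0), (9, 1), (9, 2), (9, 3), (9, 4), (9, 5), (9, 6), (9, 7), (11, 0), (11, 1), (11, 2), (11, 3), (11, 4), (11, 5), (11, 6), (11, 7)]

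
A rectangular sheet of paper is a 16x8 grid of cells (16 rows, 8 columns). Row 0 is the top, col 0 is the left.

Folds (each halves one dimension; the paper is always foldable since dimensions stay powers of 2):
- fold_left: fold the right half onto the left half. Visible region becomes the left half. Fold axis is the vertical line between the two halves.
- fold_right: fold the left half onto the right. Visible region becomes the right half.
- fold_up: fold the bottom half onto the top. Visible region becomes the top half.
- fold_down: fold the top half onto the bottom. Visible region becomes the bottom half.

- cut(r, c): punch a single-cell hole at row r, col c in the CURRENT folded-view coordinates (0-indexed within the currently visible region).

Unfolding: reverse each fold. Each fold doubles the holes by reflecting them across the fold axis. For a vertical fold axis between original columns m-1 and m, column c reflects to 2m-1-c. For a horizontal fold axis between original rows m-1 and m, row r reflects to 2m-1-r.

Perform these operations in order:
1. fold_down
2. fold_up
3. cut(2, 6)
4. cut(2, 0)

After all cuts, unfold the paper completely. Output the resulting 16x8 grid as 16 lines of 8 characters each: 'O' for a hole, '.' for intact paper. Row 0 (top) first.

Answer: ........
........
O.....O.
........
........
O.....O.
........
........
........
........
O.....O.
........
........
O.....O.
........
........

Derivation:
Op 1 fold_down: fold axis h@8; visible region now rows[8,16) x cols[0,8) = 8x8
Op 2 fold_up: fold axis h@12; visible region now rows[8,12) x cols[0,8) = 4x8
Op 3 cut(2, 6): punch at orig (10,6); cuts so far [(10, 6)]; region rows[8,12) x cols[0,8) = 4x8
Op 4 cut(2, 0): punch at orig (10,0); cuts so far [(10, 0), (10, 6)]; region rows[8,12) x cols[0,8) = 4x8
Unfold 1 (reflect across h@12): 4 holes -> [(10, 0), (10, 6), (13, 0), (13, 6)]
Unfold 2 (reflect across h@8): 8 holes -> [(2, 0), (2, 6), (5, 0), (5, 6), (10, 0), (10, 6), (13, 0), (13, 6)]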